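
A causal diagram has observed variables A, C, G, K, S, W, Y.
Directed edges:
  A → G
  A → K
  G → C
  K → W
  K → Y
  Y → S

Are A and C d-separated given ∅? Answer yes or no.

No — A and C are d-connected given ∅.

Bayes-Ball from A | ∅ reaches {C,G,K,S,W,Y}.
C ∈ reach(A|∅) ⇒ A ⊥̸ C | ∅.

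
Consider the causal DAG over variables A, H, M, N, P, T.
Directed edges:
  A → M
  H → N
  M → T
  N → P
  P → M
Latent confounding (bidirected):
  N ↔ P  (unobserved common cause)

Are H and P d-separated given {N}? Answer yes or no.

Bayes-Ball from H | {N} reaches {M,P,T}.
P ∈ reach(H|{N}) ⇒ H ⊥̸ P | {N}.

No — H and P are d-connected given {N}.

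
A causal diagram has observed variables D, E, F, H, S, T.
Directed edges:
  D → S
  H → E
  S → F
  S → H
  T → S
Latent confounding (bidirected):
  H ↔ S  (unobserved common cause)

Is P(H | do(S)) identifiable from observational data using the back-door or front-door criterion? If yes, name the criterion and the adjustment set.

P(H|do(S)): not identifiable (no BD/FD set).

desc(S)\{S}={E,F,H}; candidates ⊆ {D,T}.
S↔H: latent back-door arc(s) into S.
size 0: {}; under {} S still reaches {D,E,H,T} ∋ H.
size 1: {D}, {T}; under {D} S still reaches {E,H,T} ∋ H.
size 2: {D,T}; under {D,T} S still reaches {E,H} ∋ H.
S↔H cannot be blocked by any observed set — no back-door set.
No mediator lies on a directed S→…→H path.
Neither criterion identifies P(H|do(S)) in this graph.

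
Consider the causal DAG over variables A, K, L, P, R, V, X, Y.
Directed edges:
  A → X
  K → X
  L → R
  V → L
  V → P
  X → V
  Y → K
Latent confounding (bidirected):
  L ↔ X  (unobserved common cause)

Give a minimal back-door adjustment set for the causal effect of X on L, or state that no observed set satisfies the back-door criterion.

desc(X)\{X}={L,P,R,V}; candidates ⊆ {A,K,Y}.
X↔L: latent back-door arc(s) into X.
size 0: {}; under {} X still reaches {A,K,L,R,Y} ∋ L.
size 1: {A}, {K}, {Y}; under {A} X still reaches {K,L,R,Y} ∋ L.
size 2: {A,K}, {A,Y}, {K,Y}; under {A,K} X still reaches {L,R} ∋ L.
X↔L cannot be blocked by any observed set — no back-door set.

X→L: no observed back-door set.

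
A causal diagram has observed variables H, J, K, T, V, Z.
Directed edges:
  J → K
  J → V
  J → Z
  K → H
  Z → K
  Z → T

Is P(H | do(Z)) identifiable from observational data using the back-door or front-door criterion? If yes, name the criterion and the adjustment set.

P(H|do(Z)): backdoor, adjust for {J}.

desc(Z)\{Z}={H,K,T}; candidates ⊆ {J,V}.
size 0: {}; under {} Z still reaches {H,J,K,V} ∋ H.
{J}: Z⊥H given {J} in G with Z→· removed — back-door holds.
P(H|do(Z)) = Σ_{J} P(H|Z,J)·P(J).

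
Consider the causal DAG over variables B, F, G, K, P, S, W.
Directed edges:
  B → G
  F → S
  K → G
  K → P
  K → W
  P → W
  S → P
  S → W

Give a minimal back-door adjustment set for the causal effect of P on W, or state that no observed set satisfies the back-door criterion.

desc(P)\{P}={W}; candidates ⊆ {B,F,G,K,S}.
size 0: {}; under {} P still reaches {F,G,K,S,W} ∋ W.
size 1: {B}, {F}, {G} …(+2); under {B} P still reaches {F,G,K,S,W} ∋ W.
{K,S}: P⊥W given {K,S} in G with P→· removed — back-door holds.

P→W: minimal back-door set {K, S}.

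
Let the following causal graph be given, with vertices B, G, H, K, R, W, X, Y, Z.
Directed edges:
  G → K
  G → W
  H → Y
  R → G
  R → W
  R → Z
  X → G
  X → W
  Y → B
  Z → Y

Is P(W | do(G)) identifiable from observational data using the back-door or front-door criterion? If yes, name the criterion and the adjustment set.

P(W|do(G)): backdoor, adjust for {R, X}.

desc(G)\{G}={K,W}; candidates ⊆ {B,H,R,X,Y,Z}.
size 0: {}; under {} G still reaches {B,R,W,X,Y,Z} ∋ W.
size 1: {B}, {H}, {R} …(+3); under {B} G still reaches {H,R,W,X,Y,Z} ∋ W.
{R,X}: G⊥W given {R,X} in G with G→· removed — back-door holds.
P(W|do(G)) = Σ_{R,X} P(W|G,R,X)·P(R,X).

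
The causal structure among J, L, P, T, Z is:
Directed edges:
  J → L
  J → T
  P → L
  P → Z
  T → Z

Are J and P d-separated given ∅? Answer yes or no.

Bayes-Ball from J | ∅ reaches {L,T,Z}.
P ∉ reach(J|∅) ⇒ J ⊥ P | ∅.

Yes — J ⊥ P | ∅.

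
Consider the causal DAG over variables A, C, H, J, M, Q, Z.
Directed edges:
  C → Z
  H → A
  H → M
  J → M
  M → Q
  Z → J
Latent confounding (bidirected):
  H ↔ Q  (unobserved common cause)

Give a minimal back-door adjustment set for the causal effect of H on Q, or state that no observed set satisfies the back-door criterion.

H→Q: no observed back-door set.

desc(H)\{H}={A,M,Q}; candidates ⊆ {C,J,Z}.
H↔Q: latent back-door arc(s) into H.
size 0: {}; under {} H still reaches {Q} ∋ Q.
size 1: {C}, {J}, {Z}; under {C} H still reaches {Q} ∋ Q.
size 2: {C,J}, {C,Z}, {J,Z}; under {C,J} H still reaches {Q} ∋ Q.
H↔Q cannot be blocked by any observed set — no back-door set.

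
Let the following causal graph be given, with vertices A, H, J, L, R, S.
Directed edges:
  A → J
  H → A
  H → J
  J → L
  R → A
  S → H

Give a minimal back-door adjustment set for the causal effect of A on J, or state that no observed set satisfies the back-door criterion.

desc(A)\{A}={J,L}; candidates ⊆ {H,R,S}.
size 0: {}; under {} A still reaches {H,J,L,R,S} ∋ J.
{H}: A⊥J given {H} in G with A→· removed — back-door holds.

A→J: minimal back-door set {H}.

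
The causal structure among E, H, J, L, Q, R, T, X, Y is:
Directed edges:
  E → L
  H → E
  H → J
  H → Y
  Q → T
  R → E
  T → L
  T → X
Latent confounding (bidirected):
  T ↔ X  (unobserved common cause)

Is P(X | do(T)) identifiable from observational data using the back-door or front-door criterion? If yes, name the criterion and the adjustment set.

P(X|do(T)): not identifiable (no BD/FD set).

desc(T)\{T}={L,X}; candidates ⊆ {E,H,J,Q,R,Y}.
T↔X: latent back-door arc(s) into T.
size 0: {}; under {} T still reaches {Q,X} ∋ X.
size 1: {E}, {H}, {J} …(+3); under {E} T still reaches {Q,X} ∋ X.
size 2: {E,H}, {E,J}, {E,Q} …(+12); under {E,H} T still reaches {Q,X} ∋ X.
T↔X cannot be blocked by any observed set — no back-door set.
No mediator lies on a directed T→…→X path.
Neither criterion identifies P(X|do(T)) in this graph.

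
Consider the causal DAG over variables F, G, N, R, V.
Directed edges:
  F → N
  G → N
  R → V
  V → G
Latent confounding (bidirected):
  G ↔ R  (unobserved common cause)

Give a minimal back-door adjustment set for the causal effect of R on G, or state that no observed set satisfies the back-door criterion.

desc(R)\{R}={G,N,V}; candidates ⊆ {F}.
R↔G: latent back-door arc(s) into R.
size 0: {}; under {} R still reaches {G,N} ∋ G.
size 1: {F}; under {F} R still reaches {G,N} ∋ G.
R↔G cannot be blocked by any observed set — no back-door set.

R→G: no observed back-door set.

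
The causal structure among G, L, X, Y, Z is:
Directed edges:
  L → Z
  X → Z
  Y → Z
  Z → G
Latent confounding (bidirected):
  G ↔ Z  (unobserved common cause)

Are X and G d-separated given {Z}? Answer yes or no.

Bayes-Ball from X | {Z} reaches {G,L,Y}.
G ∈ reach(X|{Z}) ⇒ X ⊥̸ G | {Z}.

No — X and G are d-connected given {Z}.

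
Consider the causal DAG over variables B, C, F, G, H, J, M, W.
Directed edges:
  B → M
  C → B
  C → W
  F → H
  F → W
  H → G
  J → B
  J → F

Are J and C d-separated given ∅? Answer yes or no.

Yes — J ⊥ C | ∅.

Bayes-Ball from J | ∅ reaches {B,F,G,H,M,W}.
C ∉ reach(J|∅) ⇒ J ⊥ C | ∅.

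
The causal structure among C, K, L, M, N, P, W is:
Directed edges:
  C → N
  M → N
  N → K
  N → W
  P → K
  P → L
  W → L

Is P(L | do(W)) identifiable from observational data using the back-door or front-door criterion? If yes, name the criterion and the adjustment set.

desc(W)\{W}={L}; candidates ⊆ {C,K,M,N,P}.
∅: W⊥L given ∅ in G with W→· removed — back-door holds.
P(L|do(W)) = P(L|W) — no adjustment needed.

P(L|do(W)): backdoor, adjust for ∅.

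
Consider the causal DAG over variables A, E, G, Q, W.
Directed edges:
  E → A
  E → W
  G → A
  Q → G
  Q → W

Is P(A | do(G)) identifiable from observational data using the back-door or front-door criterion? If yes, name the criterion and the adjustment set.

desc(G)\{G}={A}; candidates ⊆ {E,Q,W}.
∅: G⊥A given ∅ in G with G→· removed — back-door holds.
P(A|do(G)) = P(A|G) — no adjustment needed.

P(A|do(G)): backdoor, adjust for ∅.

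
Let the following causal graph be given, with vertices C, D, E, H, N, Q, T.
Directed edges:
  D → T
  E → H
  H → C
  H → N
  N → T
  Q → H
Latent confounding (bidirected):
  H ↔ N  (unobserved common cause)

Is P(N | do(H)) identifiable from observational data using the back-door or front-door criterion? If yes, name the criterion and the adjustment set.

desc(H)\{H}={C,N,T}; candidates ⊆ {D,E,Q}.
H↔N: latent back-door arc(s) into H.
size 0: {}; under {} H still reaches {E,N,Q,T} ∋ N.
size 1: {D}, {E}, {Q}; under {D} H still reaches {E,N,Q,T} ∋ N.
size 2: {D,E}, {D,Q}, {E,Q}; under {D,E} H still reaches {N,Q,T} ∋ N.
H↔N cannot be blocked by any observed set — no back-door set.
No mediator lies on a directed H→…→N path.
Neither criterion identifies P(N|do(H)) in this graph.

P(N|do(H)): not identifiable (no BD/FD set).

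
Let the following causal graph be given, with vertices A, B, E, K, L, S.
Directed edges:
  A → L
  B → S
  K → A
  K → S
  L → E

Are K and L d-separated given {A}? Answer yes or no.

Bayes-Ball from K | {A} reaches {S}.
L ∉ reach(K|{A}) ⇒ K ⊥ L | {A}.

Yes — K ⊥ L | {A}.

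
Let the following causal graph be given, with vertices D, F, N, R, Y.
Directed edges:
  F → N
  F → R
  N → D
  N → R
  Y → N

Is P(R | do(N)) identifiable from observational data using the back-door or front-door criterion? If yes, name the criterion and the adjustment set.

desc(N)\{N}={D,R}; candidates ⊆ {F,Y}.
size 0: {}; under {} N still reaches {F,R,Y} ∋ R.
{F}: N⊥R given {F} in G with N→· removed — back-door holds.
P(R|do(N)) = Σ_{F} P(R|N,F)·P(F).

P(R|do(N)): backdoor, adjust for {F}.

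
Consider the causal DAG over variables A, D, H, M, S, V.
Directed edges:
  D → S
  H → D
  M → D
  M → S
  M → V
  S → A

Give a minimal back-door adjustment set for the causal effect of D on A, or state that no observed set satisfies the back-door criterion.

desc(D)\{D}={A,S}; candidates ⊆ {H,M,V}.
size 0: {}; under {} D still reaches {A,H,M,S,V} ∋ A.
{M}: D⊥A given {M} in G with D→· removed — back-door holds.

D→A: minimal back-door set {M}.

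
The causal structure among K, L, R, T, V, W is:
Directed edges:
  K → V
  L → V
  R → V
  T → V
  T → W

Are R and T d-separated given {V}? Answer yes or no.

Bayes-Ball from R | {V} reaches {K,L,T,W}.
T ∈ reach(R|{V}) ⇒ R ⊥̸ T | {V}.

No — R and T are d-connected given {V}.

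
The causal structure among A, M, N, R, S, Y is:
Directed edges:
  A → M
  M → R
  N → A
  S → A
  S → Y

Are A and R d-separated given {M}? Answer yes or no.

Yes — A ⊥ R | {M}.

Bayes-Ball from A | {M} reaches {N,S,Y}.
R ∉ reach(A|{M}) ⇒ A ⊥ R | {M}.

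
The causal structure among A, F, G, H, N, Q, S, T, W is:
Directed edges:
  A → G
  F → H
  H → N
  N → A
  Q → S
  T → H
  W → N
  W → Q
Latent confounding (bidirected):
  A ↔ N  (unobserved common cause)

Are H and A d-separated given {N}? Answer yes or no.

Bayes-Ball from H | {N} reaches {A,F,G,Q,S,T,W}.
A ∈ reach(H|{N}) ⇒ H ⊥̸ A | {N}.

No — H and A are d-connected given {N}.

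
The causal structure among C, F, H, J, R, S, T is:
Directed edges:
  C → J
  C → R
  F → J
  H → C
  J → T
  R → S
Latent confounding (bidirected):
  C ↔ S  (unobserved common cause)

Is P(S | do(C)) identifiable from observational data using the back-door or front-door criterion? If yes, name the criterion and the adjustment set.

desc(C)\{C}={J,R,S,T}; candidates ⊆ {F,H}.
C↔S: latent back-door arc(s) into C.
size 0: {}; under {} C still reaches {H,S} ∋ S.
size 1: {F}, {H}; under {F} C still reaches {H,S} ∋ S.
size 2: {F,H}; under {F,H} C still reaches {S} ∋ S.
C↔S cannot be blocked by any observed set — no back-door set.
{R}: (i) intercepts every directed C→S path; (ii) no back-door C→{R}; (iii) {C} blocks every back-door {R}→S. Front-door holds.
P(S|do(C)) = Σ_{R} P(R|C) Σ_{C'} P(S|R,C')P(C').

P(S|do(C)): frontdoor, adjust for {R}.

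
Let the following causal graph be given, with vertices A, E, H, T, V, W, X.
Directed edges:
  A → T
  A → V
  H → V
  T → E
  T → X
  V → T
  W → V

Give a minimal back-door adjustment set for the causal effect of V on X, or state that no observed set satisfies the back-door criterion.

V→X: minimal back-door set {A}.

desc(V)\{V}={E,T,X}; candidates ⊆ {A,H,W}.
size 0: {}; under {} V still reaches {A,E,H,T,W,X} ∋ X.
{A}: V⊥X given {A} in G with V→· removed — back-door holds.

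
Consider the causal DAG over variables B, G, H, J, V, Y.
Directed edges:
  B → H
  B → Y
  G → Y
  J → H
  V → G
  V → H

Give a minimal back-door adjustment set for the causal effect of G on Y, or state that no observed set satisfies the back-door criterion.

G→Y: minimal back-door set ∅.

desc(G)\{G}={Y}; candidates ⊆ {B,H,J,V}.
∅: G⊥Y given ∅ in G with G→· removed — back-door holds.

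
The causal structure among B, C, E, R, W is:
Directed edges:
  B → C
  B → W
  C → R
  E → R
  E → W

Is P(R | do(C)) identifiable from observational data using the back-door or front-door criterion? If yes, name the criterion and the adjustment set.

P(R|do(C)): backdoor, adjust for ∅.

desc(C)\{C}={R}; candidates ⊆ {B,E,W}.
∅: C⊥R given ∅ in G with C→· removed — back-door holds.
P(R|do(C)) = P(R|C) — no adjustment needed.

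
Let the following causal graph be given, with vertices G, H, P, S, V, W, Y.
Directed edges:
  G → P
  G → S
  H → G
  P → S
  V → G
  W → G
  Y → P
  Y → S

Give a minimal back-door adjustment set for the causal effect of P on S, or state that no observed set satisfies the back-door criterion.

desc(P)\{P}={S}; candidates ⊆ {G,H,V,W,Y}.
size 0: {}; under {} P still reaches {G,H,S,V,W,Y} ∋ S.
size 1: {G}, {H}, {V} …(+2); under {G} P still reaches {S,Y} ∋ S.
{G,Y}: P⊥S given {G,Y} in G with P→· removed — back-door holds.

P→S: minimal back-door set {G, Y}.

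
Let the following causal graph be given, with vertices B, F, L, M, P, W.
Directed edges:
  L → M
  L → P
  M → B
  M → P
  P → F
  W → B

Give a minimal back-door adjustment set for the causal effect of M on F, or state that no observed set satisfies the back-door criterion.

M→F: minimal back-door set {L}.

desc(M)\{M}={B,F,P}; candidates ⊆ {L,W}.
size 0: {}; under {} M still reaches {F,L,P} ∋ F.
{L}: M⊥F given {L} in G with M→· removed — back-door holds.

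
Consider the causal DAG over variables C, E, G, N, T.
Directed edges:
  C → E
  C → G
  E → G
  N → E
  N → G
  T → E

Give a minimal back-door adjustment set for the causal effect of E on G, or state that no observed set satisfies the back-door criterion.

desc(E)\{E}={G}; candidates ⊆ {C,N,T}.
size 0: {}; under {} E still reaches {C,G,N,T} ∋ G.
size 1: {C}, {N}, {T}; under {C} E still reaches {G,N,T} ∋ G.
{C,N}: E⊥G given {C,N} in G with E→· removed — back-door holds.

E→G: minimal back-door set {C, N}.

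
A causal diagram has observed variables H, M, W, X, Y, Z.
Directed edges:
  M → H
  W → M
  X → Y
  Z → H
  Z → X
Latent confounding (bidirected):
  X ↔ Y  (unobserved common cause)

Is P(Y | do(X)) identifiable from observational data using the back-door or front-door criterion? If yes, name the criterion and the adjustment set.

P(Y|do(X)): not identifiable (no BD/FD set).

desc(X)\{X}={Y}; candidates ⊆ {H,M,W,Z}.
X↔Y: latent back-door arc(s) into X.
size 0: {}; under {} X still reaches {H,Y,Z} ∋ Y.
size 1: {H}, {M}, {W} …(+1); under {H} X still reaches {M,W,Y,Z} ∋ Y.
size 2: {H,M}, {H,W}, {H,Z} …(+3); under {H,M} X still reaches {Y,Z} ∋ Y.
X↔Y cannot be blocked by any observed set — no back-door set.
No mediator lies on a directed X→…→Y path.
Neither criterion identifies P(Y|do(X)) in this graph.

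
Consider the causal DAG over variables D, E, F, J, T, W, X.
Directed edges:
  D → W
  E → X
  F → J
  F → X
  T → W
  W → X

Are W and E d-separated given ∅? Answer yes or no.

Yes — W ⊥ E | ∅.

Bayes-Ball from W | ∅ reaches {D,T,X}.
E ∉ reach(W|∅) ⇒ W ⊥ E | ∅.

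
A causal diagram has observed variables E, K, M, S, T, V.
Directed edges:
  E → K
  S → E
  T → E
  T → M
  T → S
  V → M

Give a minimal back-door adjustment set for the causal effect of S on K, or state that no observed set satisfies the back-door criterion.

S→K: minimal back-door set {T}.

desc(S)\{S}={E,K}; candidates ⊆ {M,T,V}.
size 0: {}; under {} S still reaches {E,K,M,T} ∋ K.
{T}: S⊥K given {T} in G with S→· removed — back-door holds.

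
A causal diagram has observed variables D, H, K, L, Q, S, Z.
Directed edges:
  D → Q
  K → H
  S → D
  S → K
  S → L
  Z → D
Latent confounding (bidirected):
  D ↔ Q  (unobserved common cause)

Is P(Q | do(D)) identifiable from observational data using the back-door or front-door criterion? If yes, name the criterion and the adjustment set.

desc(D)\{D}={Q}; candidates ⊆ {H,K,L,S,Z}.
D↔Q: latent back-door arc(s) into D.
size 0: {}; under {} D still reaches {H,K,L,Q,S,Z} ∋ Q.
size 1: {H}, {K}, {L} …(+2); under {H} D still reaches {K,L,Q,S,Z} ∋ Q.
size 2: {H,K}, {H,L}, {H,S} …(+7); under {H,K} D still reaches {L,Q,S,Z} ∋ Q.
D↔Q cannot be blocked by any observed set — no back-door set.
No mediator lies on a directed D→…→Q path.
Neither criterion identifies P(Q|do(D)) in this graph.

P(Q|do(D)): not identifiable (no BD/FD set).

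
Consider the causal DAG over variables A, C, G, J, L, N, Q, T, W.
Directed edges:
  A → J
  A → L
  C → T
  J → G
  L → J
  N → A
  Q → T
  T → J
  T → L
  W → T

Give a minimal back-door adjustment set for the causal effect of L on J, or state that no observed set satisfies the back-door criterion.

L→J: minimal back-door set {A, T}.

desc(L)\{L}={G,J}; candidates ⊆ {A,C,N,Q,T,W}.
size 0: {}; under {} L still reaches {A,C,G,J,N,Q,T,W} ∋ J.
size 1: {A}, {C}, {N} …(+3); under {A} L still reaches {C,G,J,Q,T,W} ∋ J.
{A,T}: L⊥J given {A,T} in G with L→· removed — back-door holds.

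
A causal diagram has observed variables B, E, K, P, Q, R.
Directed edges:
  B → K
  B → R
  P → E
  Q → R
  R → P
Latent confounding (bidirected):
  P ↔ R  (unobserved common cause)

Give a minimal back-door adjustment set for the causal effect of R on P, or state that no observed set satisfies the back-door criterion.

desc(R)\{R}={E,P}; candidates ⊆ {B,K,Q}.
R↔P: latent back-door arc(s) into R.
size 0: {}; under {} R still reaches {B,E,K,P,Q} ∋ P.
size 1: {B}, {K}, {Q}; under {B} R still reaches {E,P,Q} ∋ P.
size 2: {B,K}, {B,Q}, {K,Q}; under {B,K} R still reaches {E,P,Q} ∋ P.
R↔P cannot be blocked by any observed set — no back-door set.

R→P: no observed back-door set.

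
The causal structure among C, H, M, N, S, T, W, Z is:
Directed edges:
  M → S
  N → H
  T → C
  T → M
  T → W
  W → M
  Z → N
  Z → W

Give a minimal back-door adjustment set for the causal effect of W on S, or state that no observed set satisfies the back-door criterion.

W→S: minimal back-door set {T}.

desc(W)\{W}={M,S}; candidates ⊆ {C,H,N,T,Z}.
size 0: {}; under {} W still reaches {C,H,M,N,S,T,Z} ∋ S.
{T}: W⊥S given {T} in G with W→· removed — back-door holds.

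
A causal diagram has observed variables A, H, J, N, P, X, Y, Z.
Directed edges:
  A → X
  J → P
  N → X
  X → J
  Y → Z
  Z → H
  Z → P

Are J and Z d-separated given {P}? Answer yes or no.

No — J and Z are d-connected given {P}.

Bayes-Ball from J | {P} reaches {A,H,N,X,Y,Z}.
Z ∈ reach(J|{P}) ⇒ J ⊥̸ Z | {P}.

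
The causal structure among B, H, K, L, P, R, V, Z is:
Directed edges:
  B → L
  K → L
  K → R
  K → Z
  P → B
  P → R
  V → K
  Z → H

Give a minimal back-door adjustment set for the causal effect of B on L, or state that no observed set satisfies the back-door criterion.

desc(B)\{B}={L}; candidates ⊆ {H,K,P,R,V,Z}.
∅: B⊥L given ∅ in G with B→· removed — back-door holds.

B→L: minimal back-door set ∅.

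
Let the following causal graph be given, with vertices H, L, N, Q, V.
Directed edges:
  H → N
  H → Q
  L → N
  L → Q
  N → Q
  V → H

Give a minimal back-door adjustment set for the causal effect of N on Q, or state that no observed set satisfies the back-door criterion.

desc(N)\{N}={Q}; candidates ⊆ {H,L,V}.
size 0: {}; under {} N still reaches {H,L,Q,V} ∋ Q.
size 1: {H}, {L}, {V}; under {H} N still reaches {L,Q} ∋ Q.
{H,L}: N⊥Q given {H,L} in G with N→· removed — back-door holds.

N→Q: minimal back-door set {H, L}.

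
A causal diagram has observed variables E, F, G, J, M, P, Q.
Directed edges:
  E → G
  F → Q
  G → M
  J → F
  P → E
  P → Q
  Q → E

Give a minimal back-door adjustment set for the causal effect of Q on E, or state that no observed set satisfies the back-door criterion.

Q→E: minimal back-door set {P}.

desc(Q)\{Q}={E,G,M}; candidates ⊆ {F,J,P}.
size 0: {}; under {} Q still reaches {E,F,G,J,M,P} ∋ E.
{P}: Q⊥E given {P} in G with Q→· removed — back-door holds.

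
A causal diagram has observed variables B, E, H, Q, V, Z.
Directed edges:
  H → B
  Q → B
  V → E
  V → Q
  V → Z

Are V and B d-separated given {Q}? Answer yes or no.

Bayes-Ball from V | {Q} reaches {E,Z}.
B ∉ reach(V|{Q}) ⇒ V ⊥ B | {Q}.

Yes — V ⊥ B | {Q}.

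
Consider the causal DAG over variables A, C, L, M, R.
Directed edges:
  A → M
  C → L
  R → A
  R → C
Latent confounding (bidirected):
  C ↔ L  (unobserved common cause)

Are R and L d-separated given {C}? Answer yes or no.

Bayes-Ball from R | {C} reaches {A,L,M}.
L ∈ reach(R|{C}) ⇒ R ⊥̸ L | {C}.

No — R and L are d-connected given {C}.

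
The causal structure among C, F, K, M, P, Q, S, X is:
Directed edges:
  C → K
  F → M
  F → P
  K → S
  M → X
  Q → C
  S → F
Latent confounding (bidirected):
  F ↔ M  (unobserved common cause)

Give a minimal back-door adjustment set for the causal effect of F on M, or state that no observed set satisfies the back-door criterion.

desc(F)\{F}={M,P,X}; candidates ⊆ {C,K,Q,S}.
F↔M: latent back-door arc(s) into F.
size 0: {}; under {} F still reaches {C,K,M,Q,S,X} ∋ M.
size 1: {C}, {K}, {Q} …(+1); under {C} F still reaches {K,M,S,X} ∋ M.
size 2: {C,K}, {C,Q}, {C,S} …(+3); under {C,K} F still reaches {M,S,X} ∋ M.
F↔M cannot be blocked by any observed set — no back-door set.

F→M: no observed back-door set.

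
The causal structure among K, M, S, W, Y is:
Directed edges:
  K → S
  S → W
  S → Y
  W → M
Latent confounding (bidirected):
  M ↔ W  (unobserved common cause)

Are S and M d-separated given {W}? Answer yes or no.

No — S and M are d-connected given {W}.

Bayes-Ball from S | {W} reaches {K,M,Y}.
M ∈ reach(S|{W}) ⇒ S ⊥̸ M | {W}.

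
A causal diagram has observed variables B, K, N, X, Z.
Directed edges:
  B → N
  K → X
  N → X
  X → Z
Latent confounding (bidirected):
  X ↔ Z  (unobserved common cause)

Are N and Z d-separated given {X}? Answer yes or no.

Bayes-Ball from N | {X} reaches {B,K,Z}.
Z ∈ reach(N|{X}) ⇒ N ⊥̸ Z | {X}.

No — N and Z are d-connected given {X}.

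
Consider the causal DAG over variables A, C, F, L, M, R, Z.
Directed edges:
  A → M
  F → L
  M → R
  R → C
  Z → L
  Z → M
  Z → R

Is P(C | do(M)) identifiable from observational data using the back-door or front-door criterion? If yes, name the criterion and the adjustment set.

P(C|do(M)): backdoor, adjust for {Z}.

desc(M)\{M}={C,R}; candidates ⊆ {A,F,L,Z}.
size 0: {}; under {} M still reaches {A,C,L,R,Z} ∋ C.
{Z}: M⊥C given {Z} in G with M→· removed — back-door holds.
P(C|do(M)) = Σ_{Z} P(C|M,Z)·P(Z).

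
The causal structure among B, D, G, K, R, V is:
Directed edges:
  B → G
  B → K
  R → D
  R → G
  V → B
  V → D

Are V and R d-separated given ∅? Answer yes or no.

Yes — V ⊥ R | ∅.

Bayes-Ball from V | ∅ reaches {B,D,G,K}.
R ∉ reach(V|∅) ⇒ V ⊥ R | ∅.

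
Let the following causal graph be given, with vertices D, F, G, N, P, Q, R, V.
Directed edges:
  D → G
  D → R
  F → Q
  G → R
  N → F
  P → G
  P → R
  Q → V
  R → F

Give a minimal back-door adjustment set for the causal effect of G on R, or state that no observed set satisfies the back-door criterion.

desc(G)\{G}={F,Q,R,V}; candidates ⊆ {D,N,P}.
size 0: {}; under {} G still reaches {D,F,P,Q,R,V} ∋ R.
size 1: {D}, {N}, {P}; under {D} G still reaches {F,P,Q,R,V} ∋ R.
{D,P}: G⊥R given {D,P} in G with G→· removed — back-door holds.

G→R: minimal back-door set {D, P}.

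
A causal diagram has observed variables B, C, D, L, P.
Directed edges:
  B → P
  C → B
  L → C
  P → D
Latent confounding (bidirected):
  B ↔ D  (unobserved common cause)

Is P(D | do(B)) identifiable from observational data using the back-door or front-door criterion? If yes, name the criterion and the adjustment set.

desc(B)\{B}={D,P}; candidates ⊆ {C,L}.
B↔D: latent back-door arc(s) into B.
size 0: {}; under {} B still reaches {C,D,L} ∋ D.
size 1: {C}, {L}; under {C} B still reaches {D} ∋ D.
size 2: {C,L}; under {C,L} B still reaches {D} ∋ D.
B↔D cannot be blocked by any observed set — no back-door set.
{P}: (i) intercepts every directed B→D path; (ii) no back-door B→{P}; (iii) {B} blocks every back-door {P}→D. Front-door holds.
P(D|do(B)) = Σ_{P} P(P|B) Σ_{B'} P(D|P,B')P(B').

P(D|do(B)): frontdoor, adjust for {P}.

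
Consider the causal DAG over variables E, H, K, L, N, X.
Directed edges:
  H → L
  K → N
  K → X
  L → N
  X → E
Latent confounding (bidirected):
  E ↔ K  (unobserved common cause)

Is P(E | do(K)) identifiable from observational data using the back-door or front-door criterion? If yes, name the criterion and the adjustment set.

P(E|do(K)): frontdoor, adjust for {X}.

desc(K)\{K}={E,N,X}; candidates ⊆ {H,L}.
K↔E: latent back-door arc(s) into K.
size 0: {}; under {} K still reaches {E} ∋ E.
size 1: {H}, {L}; under {H} K still reaches {E} ∋ E.
size 2: {H,L}; under {H,L} K still reaches {E} ∋ E.
K↔E cannot be blocked by any observed set — no back-door set.
{X}: (i) intercepts every directed K→E path; (ii) no back-door K→{X}; (iii) {K} blocks every back-door {X}→E. Front-door holds.
P(E|do(K)) = Σ_{X} P(X|K) Σ_{K'} P(E|X,K')P(K').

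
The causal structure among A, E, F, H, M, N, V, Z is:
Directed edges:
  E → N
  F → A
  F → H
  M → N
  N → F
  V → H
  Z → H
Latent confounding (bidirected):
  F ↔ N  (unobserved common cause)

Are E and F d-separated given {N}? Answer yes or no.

Bayes-Ball from E | {N} reaches {A,F,H,M}.
F ∈ reach(E|{N}) ⇒ E ⊥̸ F | {N}.

No — E and F are d-connected given {N}.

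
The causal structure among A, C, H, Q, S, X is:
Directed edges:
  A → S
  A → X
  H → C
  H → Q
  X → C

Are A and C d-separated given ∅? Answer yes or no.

No — A and C are d-connected given ∅.

Bayes-Ball from A | ∅ reaches {C,S,X}.
C ∈ reach(A|∅) ⇒ A ⊥̸ C | ∅.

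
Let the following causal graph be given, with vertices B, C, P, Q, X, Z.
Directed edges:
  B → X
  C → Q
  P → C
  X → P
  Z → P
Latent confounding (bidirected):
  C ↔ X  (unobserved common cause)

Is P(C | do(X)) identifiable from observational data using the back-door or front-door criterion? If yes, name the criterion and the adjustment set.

P(C|do(X)): frontdoor, adjust for {P}.

desc(X)\{X}={C,P,Q}; candidates ⊆ {B,Z}.
X↔C: latent back-door arc(s) into X.
size 0: {}; under {} X still reaches {B,C,Q} ∋ C.
size 1: {B}, {Z}; under {B} X still reaches {C,Q} ∋ C.
size 2: {B,Z}; under {B,Z} X still reaches {C,Q} ∋ C.
X↔C cannot be blocked by any observed set — no back-door set.
{P}: (i) intercepts every directed X→C path; (ii) no back-door X→{P}; (iii) {X} blocks every back-door {P}→C. Front-door holds.
P(C|do(X)) = Σ_{P} P(P|X) Σ_{X'} P(C|P,X')P(X').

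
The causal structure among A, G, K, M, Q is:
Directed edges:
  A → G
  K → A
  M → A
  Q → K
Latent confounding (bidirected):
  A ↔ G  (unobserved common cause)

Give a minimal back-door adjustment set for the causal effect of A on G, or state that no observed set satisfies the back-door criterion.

desc(A)\{A}={G}; candidates ⊆ {K,M,Q}.
A↔G: latent back-door arc(s) into A.
size 0: {}; under {} A still reaches {G,K,M,Q} ∋ G.
size 1: {K}, {M}, {Q}; under {K} A still reaches {G,M} ∋ G.
size 2: {K,M}, {K,Q}, {M,Q}; under {K,M} A still reaches {G} ∋ G.
A↔G cannot be blocked by any observed set — no back-door set.

A→G: no observed back-door set.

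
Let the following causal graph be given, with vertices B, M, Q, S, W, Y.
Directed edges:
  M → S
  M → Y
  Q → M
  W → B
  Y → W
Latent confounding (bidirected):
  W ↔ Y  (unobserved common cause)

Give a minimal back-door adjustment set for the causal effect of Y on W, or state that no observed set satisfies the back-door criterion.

desc(Y)\{Y}={B,W}; candidates ⊆ {M,Q,S}.
Y↔W: latent back-door arc(s) into Y.
size 0: {}; under {} Y still reaches {B,M,Q,S,W} ∋ W.
size 1: {M}, {Q}, {S}; under {M} Y still reaches {B,W} ∋ W.
size 2: {M,Q}, {M,S}, {Q,S}; under {M,Q} Y still reaches {B,W} ∋ W.
Y↔W cannot be blocked by any observed set — no back-door set.

Y→W: no observed back-door set.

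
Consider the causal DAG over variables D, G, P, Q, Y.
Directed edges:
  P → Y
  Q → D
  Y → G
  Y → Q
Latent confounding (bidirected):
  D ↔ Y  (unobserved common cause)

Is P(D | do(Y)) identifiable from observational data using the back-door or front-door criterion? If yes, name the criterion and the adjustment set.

P(D|do(Y)): frontdoor, adjust for {Q}.

desc(Y)\{Y}={D,G,Q}; candidates ⊆ {P}.
Y↔D: latent back-door arc(s) into Y.
size 0: {}; under {} Y still reaches {D,P} ∋ D.
size 1: {P}; under {P} Y still reaches {D} ∋ D.
Y↔D cannot be blocked by any observed set — no back-door set.
{Q}: (i) intercepts every directed Y→D path; (ii) no back-door Y→{Q}; (iii) {Y} blocks every back-door {Q}→D. Front-door holds.
P(D|do(Y)) = Σ_{Q} P(Q|Y) Σ_{Y'} P(D|Q,Y')P(Y').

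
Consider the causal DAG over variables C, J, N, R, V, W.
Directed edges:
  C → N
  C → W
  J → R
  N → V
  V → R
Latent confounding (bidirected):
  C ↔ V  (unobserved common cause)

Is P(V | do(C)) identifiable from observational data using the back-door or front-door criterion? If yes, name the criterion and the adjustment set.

P(V|do(C)): frontdoor, adjust for {N}.

desc(C)\{C}={N,R,V,W}; candidates ⊆ {J}.
C↔V: latent back-door arc(s) into C.
size 0: {}; under {} C still reaches {R,V} ∋ V.
size 1: {J}; under {J} C still reaches {R,V} ∋ V.
C↔V cannot be blocked by any observed set — no back-door set.
{N}: (i) intercepts every directed C→V path; (ii) no back-door C→{N}; (iii) {C} blocks every back-door {N}→V. Front-door holds.
P(V|do(C)) = Σ_{N} P(N|C) Σ_{C'} P(V|N,C')P(C').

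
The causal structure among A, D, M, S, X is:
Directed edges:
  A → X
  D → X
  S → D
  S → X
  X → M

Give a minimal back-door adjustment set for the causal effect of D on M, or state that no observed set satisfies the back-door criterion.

desc(D)\{D}={M,X}; candidates ⊆ {A,S}.
size 0: {}; under {} D still reaches {M,S,X} ∋ M.
{S}: D⊥M given {S} in G with D→· removed — back-door holds.

D→M: minimal back-door set {S}.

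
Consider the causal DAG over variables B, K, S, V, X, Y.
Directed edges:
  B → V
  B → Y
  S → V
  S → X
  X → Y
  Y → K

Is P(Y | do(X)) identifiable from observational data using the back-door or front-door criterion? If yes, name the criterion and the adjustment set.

P(Y|do(X)): backdoor, adjust for ∅.

desc(X)\{X}={K,Y}; candidates ⊆ {B,S,V}.
∅: X⊥Y given ∅ in G with X→· removed — back-door holds.
P(Y|do(X)) = P(Y|X) — no adjustment needed.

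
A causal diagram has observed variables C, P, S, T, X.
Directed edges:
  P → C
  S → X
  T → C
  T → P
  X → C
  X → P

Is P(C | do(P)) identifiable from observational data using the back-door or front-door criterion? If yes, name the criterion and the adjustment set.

desc(P)\{P}={C}; candidates ⊆ {S,T,X}.
size 0: {}; under {} P still reaches {C,S,T,X} ∋ C.
size 1: {S}, {T}, {X}; under {S} P still reaches {C,T,X} ∋ C.
{T,X}: P⊥C given {T,X} in G with P→· removed — back-door holds.
P(C|do(P)) = Σ_{T,X} P(C|P,T,X)·P(T,X).

P(C|do(P)): backdoor, adjust for {T, X}.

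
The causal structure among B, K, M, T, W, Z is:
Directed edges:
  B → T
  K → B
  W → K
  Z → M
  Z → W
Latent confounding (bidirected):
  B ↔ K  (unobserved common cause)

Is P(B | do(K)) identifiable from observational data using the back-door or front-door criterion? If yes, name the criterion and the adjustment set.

P(B|do(K)): not identifiable (no BD/FD set).

desc(K)\{K}={B,T}; candidates ⊆ {M,W,Z}.
K↔B: latent back-door arc(s) into K.
size 0: {}; under {} K still reaches {B,M,T,W,Z} ∋ B.
size 1: {M}, {W}, {Z}; under {M} K still reaches {B,T,W,Z} ∋ B.
size 2: {M,W}, {M,Z}, {W,Z}; under {M,W} K still reaches {B,T} ∋ B.
K↔B cannot be blocked by any observed set — no back-door set.
No mediator lies on a directed K→…→B path.
Neither criterion identifies P(B|do(K)) in this graph.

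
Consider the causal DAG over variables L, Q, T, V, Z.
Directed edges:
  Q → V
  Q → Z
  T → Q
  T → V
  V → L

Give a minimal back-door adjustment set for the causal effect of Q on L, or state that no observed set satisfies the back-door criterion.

desc(Q)\{Q}={L,V,Z}; candidates ⊆ {T}.
size 0: {}; under {} Q still reaches {L,T,V} ∋ L.
{T}: Q⊥L given {T} in G with Q→· removed — back-door holds.

Q→L: minimal back-door set {T}.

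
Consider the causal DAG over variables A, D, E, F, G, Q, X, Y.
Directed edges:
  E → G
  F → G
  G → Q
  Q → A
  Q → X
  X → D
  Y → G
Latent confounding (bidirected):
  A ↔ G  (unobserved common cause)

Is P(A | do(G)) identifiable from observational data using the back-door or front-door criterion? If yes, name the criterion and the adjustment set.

P(A|do(G)): frontdoor, adjust for {Q}.

desc(G)\{G}={A,D,Q,X}; candidates ⊆ {E,F,Y}.
G↔A: latent back-door arc(s) into G.
size 0: {}; under {} G still reaches {A,E,F,Y} ∋ A.
size 1: {E}, {F}, {Y}; under {E} G still reaches {A,F,Y} ∋ A.
size 2: {E,F}, {E,Y}, {F,Y}; under {E,F} G still reaches {A,Y} ∋ A.
G↔A cannot be blocked by any observed set — no back-door set.
{Q}: (i) intercepts every directed G→A path; (ii) no back-door G→{Q}; (iii) {G} blocks every back-door {Q}→A. Front-door holds.
P(A|do(G)) = Σ_{Q} P(Q|G) Σ_{G'} P(A|Q,G')P(G').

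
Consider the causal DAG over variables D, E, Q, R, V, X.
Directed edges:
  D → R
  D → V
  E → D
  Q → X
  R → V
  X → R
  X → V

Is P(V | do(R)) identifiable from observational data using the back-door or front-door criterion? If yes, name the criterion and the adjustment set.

P(V|do(R)): backdoor, adjust for {D, X}.

desc(R)\{R}={V}; candidates ⊆ {D,E,Q,X}.
size 0: {}; under {} R still reaches {D,E,Q,V,X} ∋ V.
size 1: {D}, {E}, {Q} …(+1); under {D} R still reaches {Q,V,X} ∋ V.
{D,X}: R⊥V given {D,X} in G with R→· removed — back-door holds.
P(V|do(R)) = Σ_{D,X} P(V|R,D,X)·P(D,X).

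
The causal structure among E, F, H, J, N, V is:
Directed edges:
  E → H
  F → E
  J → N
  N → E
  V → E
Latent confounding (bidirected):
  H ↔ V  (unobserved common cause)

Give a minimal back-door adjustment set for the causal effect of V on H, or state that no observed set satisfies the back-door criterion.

V→H: no observed back-door set.

desc(V)\{V}={E,H}; candidates ⊆ {F,J,N}.
V↔H: latent back-door arc(s) into V.
size 0: {}; under {} V still reaches {H} ∋ H.
size 1: {F}, {J}, {N}; under {F} V still reaches {H} ∋ H.
size 2: {F,J}, {F,N}, {J,N}; under {F,J} V still reaches {H} ∋ H.
V↔H cannot be blocked by any observed set — no back-door set.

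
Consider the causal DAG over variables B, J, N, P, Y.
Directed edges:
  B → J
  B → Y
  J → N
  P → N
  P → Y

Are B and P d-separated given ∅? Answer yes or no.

Bayes-Ball from B | ∅ reaches {J,N,Y}.
P ∉ reach(B|∅) ⇒ B ⊥ P | ∅.

Yes — B ⊥ P | ∅.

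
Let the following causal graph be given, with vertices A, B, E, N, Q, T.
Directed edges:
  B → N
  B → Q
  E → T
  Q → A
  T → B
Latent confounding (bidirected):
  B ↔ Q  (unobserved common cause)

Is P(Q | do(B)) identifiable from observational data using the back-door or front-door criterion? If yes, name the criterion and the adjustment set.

P(Q|do(B)): not identifiable (no BD/FD set).

desc(B)\{B}={A,N,Q}; candidates ⊆ {E,T}.
B↔Q: latent back-door arc(s) into B.
size 0: {}; under {} B still reaches {A,E,Q,T} ∋ Q.
size 1: {E}, {T}; under {E} B still reaches {A,Q,T} ∋ Q.
size 2: {E,T}; under {E,T} B still reaches {A,Q} ∋ Q.
B↔Q cannot be blocked by any observed set — no back-door set.
No mediator lies on a directed B→…→Q path.
Neither criterion identifies P(Q|do(B)) in this graph.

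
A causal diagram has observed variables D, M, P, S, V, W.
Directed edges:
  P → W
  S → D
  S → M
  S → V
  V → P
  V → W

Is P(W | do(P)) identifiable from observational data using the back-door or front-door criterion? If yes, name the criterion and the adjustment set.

desc(P)\{P}={W}; candidates ⊆ {D,M,S,V}.
size 0: {}; under {} P still reaches {D,M,S,V,W} ∋ W.
{V}: P⊥W given {V} in G with P→· removed — back-door holds.
P(W|do(P)) = Σ_{V} P(W|P,V)·P(V).

P(W|do(P)): backdoor, adjust for {V}.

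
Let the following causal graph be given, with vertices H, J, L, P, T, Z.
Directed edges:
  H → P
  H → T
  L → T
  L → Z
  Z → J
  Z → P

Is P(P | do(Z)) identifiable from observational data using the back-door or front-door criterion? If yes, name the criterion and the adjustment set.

P(P|do(Z)): backdoor, adjust for ∅.

desc(Z)\{Z}={J,P}; candidates ⊆ {H,L,T}.
∅: Z⊥P given ∅ in G with Z→· removed — back-door holds.
P(P|do(Z)) = P(P|Z) — no adjustment needed.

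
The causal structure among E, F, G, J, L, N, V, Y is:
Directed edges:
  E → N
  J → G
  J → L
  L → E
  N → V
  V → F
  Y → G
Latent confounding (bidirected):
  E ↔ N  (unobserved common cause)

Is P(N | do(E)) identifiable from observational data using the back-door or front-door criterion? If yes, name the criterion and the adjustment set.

P(N|do(E)): not identifiable (no BD/FD set).

desc(E)\{E}={F,N,V}; candidates ⊆ {G,J,L,Y}.
E↔N: latent back-door arc(s) into E.
size 0: {}; under {} E still reaches {F,G,J,L,N,V} ∋ N.
size 1: {G}, {J}, {L} …(+1); under {G} E still reaches {F,J,L,N,V,Y} ∋ N.
size 2: {G,J}, {G,L}, {G,Y} …(+3); under {G,J} E still reaches {F,L,N,V} ∋ N.
E↔N cannot be blocked by any observed set — no back-door set.
No mediator lies on a directed E→…→N path.
Neither criterion identifies P(N|do(E)) in this graph.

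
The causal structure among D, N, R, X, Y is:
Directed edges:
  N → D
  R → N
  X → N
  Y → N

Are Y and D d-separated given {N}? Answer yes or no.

Bayes-Ball from Y | {N} reaches {R,X}.
D ∉ reach(Y|{N}) ⇒ Y ⊥ D | {N}.

Yes — Y ⊥ D | {N}.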